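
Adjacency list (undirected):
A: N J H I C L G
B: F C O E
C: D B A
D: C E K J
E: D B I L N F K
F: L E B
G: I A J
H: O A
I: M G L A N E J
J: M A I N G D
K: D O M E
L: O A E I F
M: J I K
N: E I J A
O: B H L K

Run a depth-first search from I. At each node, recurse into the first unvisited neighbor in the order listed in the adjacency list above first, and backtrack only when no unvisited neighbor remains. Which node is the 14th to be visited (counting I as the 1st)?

Visit I
I → M
M → J
J → A
A → N
N → E
E → D
D → C
C → B
B → F
F → L
L → O
O → H
O → K
A → G

Visit order: I, M, J, A, N, E, D, C, B, F, L, O, H, K, G

K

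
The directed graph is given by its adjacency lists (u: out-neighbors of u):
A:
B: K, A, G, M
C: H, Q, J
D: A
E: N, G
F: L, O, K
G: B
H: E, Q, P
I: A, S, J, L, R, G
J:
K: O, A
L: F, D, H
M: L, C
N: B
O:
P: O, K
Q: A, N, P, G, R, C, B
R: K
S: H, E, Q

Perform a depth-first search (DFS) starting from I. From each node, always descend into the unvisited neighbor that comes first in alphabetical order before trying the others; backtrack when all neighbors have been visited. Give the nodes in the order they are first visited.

I → A → G → B → K → O → M → C → H → E → N → P → Q → R → J → L → D → F → S

Visit I
I → A
I → G
G → B
B → K
K → O
B → M
M → C
C → H
H → E
E → N
H → P
H → Q
Q → R
C → J
M → L
L → D
L → F
I → S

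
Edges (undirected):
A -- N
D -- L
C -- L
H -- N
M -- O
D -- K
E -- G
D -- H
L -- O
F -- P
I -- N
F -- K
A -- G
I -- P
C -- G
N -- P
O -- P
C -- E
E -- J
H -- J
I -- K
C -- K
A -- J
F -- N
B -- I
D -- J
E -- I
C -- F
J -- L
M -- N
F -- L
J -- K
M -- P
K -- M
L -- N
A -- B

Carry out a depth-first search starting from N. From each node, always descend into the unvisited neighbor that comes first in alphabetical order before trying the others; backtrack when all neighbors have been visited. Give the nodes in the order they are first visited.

N A B I E C F K D H J L O M P G

Visit N
N → A
A → B
B → I
I → E
E → C
C → F
F → K
K → D
D → H
H → J
J → L
L → O
O → M
M → P
C → G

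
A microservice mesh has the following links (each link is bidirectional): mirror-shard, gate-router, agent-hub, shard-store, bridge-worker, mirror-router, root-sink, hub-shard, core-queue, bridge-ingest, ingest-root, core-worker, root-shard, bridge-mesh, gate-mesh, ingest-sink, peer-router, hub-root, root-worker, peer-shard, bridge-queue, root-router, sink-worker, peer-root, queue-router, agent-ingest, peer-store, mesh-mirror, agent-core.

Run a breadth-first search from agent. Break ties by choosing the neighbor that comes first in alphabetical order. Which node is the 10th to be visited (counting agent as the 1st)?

sink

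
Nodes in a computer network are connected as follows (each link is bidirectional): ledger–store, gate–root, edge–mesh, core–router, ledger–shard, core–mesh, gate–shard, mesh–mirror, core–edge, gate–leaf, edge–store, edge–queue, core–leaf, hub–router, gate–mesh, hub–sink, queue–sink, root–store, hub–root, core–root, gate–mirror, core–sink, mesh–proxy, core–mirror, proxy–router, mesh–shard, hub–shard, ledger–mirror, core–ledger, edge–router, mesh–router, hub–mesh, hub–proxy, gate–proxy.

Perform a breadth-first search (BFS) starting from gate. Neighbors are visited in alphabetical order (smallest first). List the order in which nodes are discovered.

Visit gate; enqueue leaf, mesh, mirror, proxy, root, shard → queue [leaf, mesh, mirror, proxy, root, shard]
Visit leaf; enqueue core → queue [mesh, mirror, proxy, root, shard, core]
Visit mesh; enqueue edge, hub, router → queue [mirror, proxy, root, shard, core, edge, hub, router]
Visit mirror; enqueue ledger → queue [proxy, root, shard, core, edge, hub, router, ledger]
Visit proxy → queue [root, shard, core, edge, hub, router, ledger]
Visit root; enqueue store → queue [shard, core, edge, hub, router, ledger, store]
Visit shard → queue [core, edge, hub, router, ledger, store]
Visit core; enqueue sink → queue [edge, hub, router, ledger, store, sink]
Visit edge; enqueue queue → queue [hub, router, ledger, store, sink, queue]
Visit hub → queue [router, ledger, store, sink, queue]
Visit router → queue [ledger, store, sink, queue]
Visit ledger → queue [store, sink, queue]
Visit store → queue [sink, queue]
Visit sink → queue [queue]
Visit queue → queue []

gate → leaf → mesh → mirror → proxy → root → shard → core → edge → hub → router → ledger → store → sink → queue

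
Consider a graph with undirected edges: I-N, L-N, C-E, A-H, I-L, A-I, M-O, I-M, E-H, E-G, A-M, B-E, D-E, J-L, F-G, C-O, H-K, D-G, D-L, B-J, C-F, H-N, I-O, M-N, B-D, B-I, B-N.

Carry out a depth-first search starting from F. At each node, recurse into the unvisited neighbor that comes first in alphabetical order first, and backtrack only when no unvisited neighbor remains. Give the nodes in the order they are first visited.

Visit F
F → C
C → E
E → B
B → D
D → G
D → L
L → I
I → A
A → H
H → K
H → N
N → M
M → O
L → J

F C E B D G L I A H K N M O J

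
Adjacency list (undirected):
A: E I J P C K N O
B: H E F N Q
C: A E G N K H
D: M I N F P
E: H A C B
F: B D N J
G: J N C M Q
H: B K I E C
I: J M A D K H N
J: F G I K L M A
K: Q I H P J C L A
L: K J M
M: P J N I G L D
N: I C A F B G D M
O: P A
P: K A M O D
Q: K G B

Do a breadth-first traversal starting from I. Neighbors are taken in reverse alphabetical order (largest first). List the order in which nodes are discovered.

Visit I; enqueue N, M, K, J, H, D, A → queue [N, M, K, J, H, D, A]
Visit N; enqueue G, F, C, B → queue [M, K, J, H, D, A, G, F, C, B]
Visit M; enqueue P, L → queue [K, J, H, D, A, G, F, C, B, P, L]
Visit K; enqueue Q → queue [J, H, D, A, G, F, C, B, P, L, Q]
Visit J → queue [H, D, A, G, F, C, B, P, L, Q]
Visit H; enqueue E → queue [D, A, G, F, C, B, P, L, Q, E]
Visit D → queue [A, G, F, C, B, P, L, Q, E]
Visit A; enqueue O → queue [G, F, C, B, P, L, Q, E, O]
Visit G → queue [F, C, B, P, L, Q, E, O]
Visit F → queue [C, B, P, L, Q, E, O]
Visit C → queue [B, P, L, Q, E, O]
Visit B → queue [P, L, Q, E, O]
Visit P → queue [L, Q, E, O]
Visit L → queue [Q, E, O]
Visit Q → queue [E, O]
Visit E → queue [O]
Visit O → queue []

I, N, M, K, J, H, D, A, G, F, C, B, P, L, Q, E, O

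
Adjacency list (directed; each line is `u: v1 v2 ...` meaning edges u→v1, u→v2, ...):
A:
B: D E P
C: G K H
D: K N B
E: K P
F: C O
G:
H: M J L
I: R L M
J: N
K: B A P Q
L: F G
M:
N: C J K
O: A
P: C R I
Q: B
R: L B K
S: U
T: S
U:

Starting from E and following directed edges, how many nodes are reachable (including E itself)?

BFS from E visits: E, P, K, R, I, C, Q, B, A, L, M, H, G, D, F, J, N, O
Reachable nodes: 18 of 21 total.

18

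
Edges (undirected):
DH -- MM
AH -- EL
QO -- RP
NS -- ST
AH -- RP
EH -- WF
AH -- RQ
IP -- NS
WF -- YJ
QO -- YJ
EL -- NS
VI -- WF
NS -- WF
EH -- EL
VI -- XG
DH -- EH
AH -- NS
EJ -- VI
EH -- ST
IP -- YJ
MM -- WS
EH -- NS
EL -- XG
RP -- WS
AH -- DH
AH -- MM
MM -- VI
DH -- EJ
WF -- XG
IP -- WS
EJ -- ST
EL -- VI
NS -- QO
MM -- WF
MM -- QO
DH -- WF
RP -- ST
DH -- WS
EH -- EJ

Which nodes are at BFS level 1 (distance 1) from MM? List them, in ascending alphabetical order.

Level 0: MM
Level 1: AH, DH, QO, VI, WF, WS
Level 2: EH, EJ, EL, IP, NS, RP, RQ, XG, YJ
Level 3: ST

AH, DH, QO, VI, WF, WS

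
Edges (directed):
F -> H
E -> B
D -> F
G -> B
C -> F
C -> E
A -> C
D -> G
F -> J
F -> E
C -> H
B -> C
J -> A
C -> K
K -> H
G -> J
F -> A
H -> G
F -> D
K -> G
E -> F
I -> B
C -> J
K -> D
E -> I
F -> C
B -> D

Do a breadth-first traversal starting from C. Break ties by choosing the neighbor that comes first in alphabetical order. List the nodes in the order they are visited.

Visit C; enqueue E, F, H, J, K → queue [E, F, H, J, K]
Visit E; enqueue B, I → queue [F, H, J, K, B, I]
Visit F; enqueue A, D → queue [H, J, K, B, I, A, D]
Visit H; enqueue G → queue [J, K, B, I, A, D, G]
Visit J → queue [K, B, I, A, D, G]
Visit K → queue [B, I, A, D, G]
Visit B → queue [I, A, D, G]
Visit I → queue [A, D, G]
Visit A → queue [D, G]
Visit D → queue [G]
Visit G → queue []

C E F H J K B I A D G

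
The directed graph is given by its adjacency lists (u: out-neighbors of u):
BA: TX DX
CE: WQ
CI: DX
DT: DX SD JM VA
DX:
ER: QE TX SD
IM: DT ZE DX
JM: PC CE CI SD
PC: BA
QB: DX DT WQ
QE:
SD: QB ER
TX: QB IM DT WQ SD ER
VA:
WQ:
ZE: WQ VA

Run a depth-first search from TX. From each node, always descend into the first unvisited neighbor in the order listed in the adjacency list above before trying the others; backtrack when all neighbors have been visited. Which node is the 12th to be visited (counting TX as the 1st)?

WQ

Visit TX
TX → QB
QB → DX
QB → DT
DT → SD
SD → ER
ER → QE
DT → JM
JM → PC
PC → BA
JM → CE
CE → WQ
JM → CI
DT → VA
TX → IM
IM → ZE

Visit order: TX, QB, DX, DT, SD, ER, QE, JM, PC, BA, CE, WQ, CI, VA, IM, ZE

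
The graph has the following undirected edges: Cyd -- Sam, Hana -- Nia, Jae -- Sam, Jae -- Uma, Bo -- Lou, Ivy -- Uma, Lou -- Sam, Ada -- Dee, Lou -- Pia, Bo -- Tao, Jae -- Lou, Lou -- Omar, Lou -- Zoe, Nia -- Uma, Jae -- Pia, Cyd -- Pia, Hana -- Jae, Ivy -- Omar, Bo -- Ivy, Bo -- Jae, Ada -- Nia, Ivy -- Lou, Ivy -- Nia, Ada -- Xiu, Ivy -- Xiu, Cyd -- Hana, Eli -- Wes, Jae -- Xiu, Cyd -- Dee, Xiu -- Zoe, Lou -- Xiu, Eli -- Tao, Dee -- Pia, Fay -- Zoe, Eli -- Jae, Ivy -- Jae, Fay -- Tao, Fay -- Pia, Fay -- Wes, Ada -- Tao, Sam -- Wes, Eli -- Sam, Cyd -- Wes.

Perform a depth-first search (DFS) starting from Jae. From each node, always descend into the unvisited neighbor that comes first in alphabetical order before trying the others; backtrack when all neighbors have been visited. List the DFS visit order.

Jae, Bo, Ivy, Lou, Omar, Pia, Cyd, Dee, Ada, Nia, Hana, Uma, Tao, Eli, Sam, Wes, Fay, Zoe, Xiu

Visit Jae
Jae → Bo
Bo → Ivy
Ivy → Lou
Lou → Omar
Lou → Pia
Pia → Cyd
Cyd → Dee
Dee → Ada
Ada → Nia
Nia → Hana
Nia → Uma
Ada → Tao
Tao → Eli
Eli → Sam
Sam → Wes
Wes → Fay
Fay → Zoe
Zoe → Xiu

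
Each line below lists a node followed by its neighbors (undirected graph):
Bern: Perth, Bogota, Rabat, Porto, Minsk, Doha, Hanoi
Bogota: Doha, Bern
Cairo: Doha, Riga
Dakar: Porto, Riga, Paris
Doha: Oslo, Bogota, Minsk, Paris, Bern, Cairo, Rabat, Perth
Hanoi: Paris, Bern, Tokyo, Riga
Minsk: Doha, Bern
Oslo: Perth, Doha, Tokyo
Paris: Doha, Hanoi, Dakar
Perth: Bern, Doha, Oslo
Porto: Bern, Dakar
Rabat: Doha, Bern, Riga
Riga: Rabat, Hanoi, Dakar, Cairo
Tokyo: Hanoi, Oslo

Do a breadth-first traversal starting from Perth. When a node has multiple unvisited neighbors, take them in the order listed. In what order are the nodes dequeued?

Perth -> Bern -> Doha -> Oslo -> Bogota -> Rabat -> Porto -> Minsk -> Hanoi -> Paris -> Cairo -> Tokyo -> Riga -> Dakar

Visit Perth; enqueue Bern, Doha, Oslo → queue [Bern, Doha, Oslo]
Visit Bern; enqueue Bogota, Rabat, Porto, Minsk, Hanoi → queue [Doha, Oslo, Bogota, Rabat, Porto, Minsk, Hanoi]
Visit Doha; enqueue Paris, Cairo → queue [Oslo, Bogota, Rabat, Porto, Minsk, Hanoi, Paris, Cairo]
Visit Oslo; enqueue Tokyo → queue [Bogota, Rabat, Porto, Minsk, Hanoi, Paris, Cairo, Tokyo]
Visit Bogota → queue [Rabat, Porto, Minsk, Hanoi, Paris, Cairo, Tokyo]
Visit Rabat; enqueue Riga → queue [Porto, Minsk, Hanoi, Paris, Cairo, Tokyo, Riga]
Visit Porto; enqueue Dakar → queue [Minsk, Hanoi, Paris, Cairo, Tokyo, Riga, Dakar]
Visit Minsk → queue [Hanoi, Paris, Cairo, Tokyo, Riga, Dakar]
Visit Hanoi → queue [Paris, Cairo, Tokyo, Riga, Dakar]
Visit Paris → queue [Cairo, Tokyo, Riga, Dakar]
Visit Cairo → queue [Tokyo, Riga, Dakar]
Visit Tokyo → queue [Riga, Dakar]
Visit Riga → queue [Dakar]
Visit Dakar → queue []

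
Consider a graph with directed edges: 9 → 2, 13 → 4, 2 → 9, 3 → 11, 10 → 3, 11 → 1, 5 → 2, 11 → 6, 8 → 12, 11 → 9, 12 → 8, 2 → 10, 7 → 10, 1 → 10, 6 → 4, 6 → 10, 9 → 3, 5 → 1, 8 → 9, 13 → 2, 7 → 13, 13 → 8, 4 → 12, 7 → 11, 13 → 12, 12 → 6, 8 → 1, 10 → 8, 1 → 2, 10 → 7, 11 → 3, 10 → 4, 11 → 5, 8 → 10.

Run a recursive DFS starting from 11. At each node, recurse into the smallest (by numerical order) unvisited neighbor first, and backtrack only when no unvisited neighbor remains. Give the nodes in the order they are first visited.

11, 1, 2, 9, 3, 10, 4, 12, 6, 8, 7, 13, 5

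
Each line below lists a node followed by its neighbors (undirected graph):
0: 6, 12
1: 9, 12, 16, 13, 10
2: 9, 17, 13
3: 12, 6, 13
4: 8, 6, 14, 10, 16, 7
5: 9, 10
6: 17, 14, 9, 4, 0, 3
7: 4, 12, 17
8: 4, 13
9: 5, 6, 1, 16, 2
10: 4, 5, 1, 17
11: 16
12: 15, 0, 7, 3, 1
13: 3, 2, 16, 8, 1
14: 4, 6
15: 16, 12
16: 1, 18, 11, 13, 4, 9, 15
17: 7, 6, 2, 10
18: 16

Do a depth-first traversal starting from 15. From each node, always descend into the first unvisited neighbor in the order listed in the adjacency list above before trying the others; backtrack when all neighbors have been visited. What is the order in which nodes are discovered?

15 → 16 → 1 → 9 → 5 → 10 → 4 → 8 → 13 → 3 → 12 → 0 → 6 → 17 → 7 → 2 → 14 → 18 → 11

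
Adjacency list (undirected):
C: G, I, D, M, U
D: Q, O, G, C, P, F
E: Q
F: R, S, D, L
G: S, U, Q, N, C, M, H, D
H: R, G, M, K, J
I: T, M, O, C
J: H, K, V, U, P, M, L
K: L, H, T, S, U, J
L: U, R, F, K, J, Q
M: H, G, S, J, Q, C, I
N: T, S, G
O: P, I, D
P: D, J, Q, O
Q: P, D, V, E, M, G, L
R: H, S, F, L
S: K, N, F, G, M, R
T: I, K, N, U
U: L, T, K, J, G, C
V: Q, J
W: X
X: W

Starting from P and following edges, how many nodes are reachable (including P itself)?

20

BFS from P visits: P, Q, O, J, D, V, M, L, G, E, I, U, K, H, F, C, S, R, N, T
Reachable nodes: 20 of 22 total.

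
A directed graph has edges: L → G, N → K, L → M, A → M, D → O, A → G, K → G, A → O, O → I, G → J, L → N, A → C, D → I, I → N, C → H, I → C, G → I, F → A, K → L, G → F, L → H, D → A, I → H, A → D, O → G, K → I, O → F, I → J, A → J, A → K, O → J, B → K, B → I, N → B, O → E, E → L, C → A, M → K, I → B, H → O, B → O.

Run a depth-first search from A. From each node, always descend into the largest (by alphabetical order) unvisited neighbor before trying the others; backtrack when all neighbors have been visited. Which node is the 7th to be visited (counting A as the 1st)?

L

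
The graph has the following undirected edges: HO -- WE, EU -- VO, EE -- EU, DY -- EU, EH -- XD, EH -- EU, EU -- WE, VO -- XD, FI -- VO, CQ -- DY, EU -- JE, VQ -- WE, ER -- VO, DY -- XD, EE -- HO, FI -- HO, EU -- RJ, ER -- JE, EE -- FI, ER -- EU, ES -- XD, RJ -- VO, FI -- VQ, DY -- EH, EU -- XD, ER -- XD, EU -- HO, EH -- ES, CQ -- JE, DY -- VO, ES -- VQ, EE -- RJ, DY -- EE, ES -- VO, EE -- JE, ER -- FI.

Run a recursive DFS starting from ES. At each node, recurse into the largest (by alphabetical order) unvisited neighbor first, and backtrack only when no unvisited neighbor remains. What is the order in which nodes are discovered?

ES XD VO RJ EU WE VQ FI HO EE JE ER CQ DY EH

Visit ES
ES → XD
XD → VO
VO → RJ
RJ → EU
EU → WE
WE → VQ
VQ → FI
FI → HO
HO → EE
EE → JE
JE → ER
JE → CQ
CQ → DY
DY → EH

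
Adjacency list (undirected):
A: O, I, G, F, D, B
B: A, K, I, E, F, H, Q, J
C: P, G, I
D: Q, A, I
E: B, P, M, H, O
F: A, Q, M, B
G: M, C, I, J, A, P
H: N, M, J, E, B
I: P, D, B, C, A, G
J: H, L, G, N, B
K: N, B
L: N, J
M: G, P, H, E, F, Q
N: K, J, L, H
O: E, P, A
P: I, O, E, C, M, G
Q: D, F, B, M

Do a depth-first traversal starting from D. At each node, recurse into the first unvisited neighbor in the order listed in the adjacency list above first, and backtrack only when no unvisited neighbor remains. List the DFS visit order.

Visit D
D → Q
Q → F
F → A
A → O
O → E
E → B
B → K
K → N
N → J
J → H
H → M
M → G
G → C
C → P
P → I
J → L

D Q F A O E B K N J H M G C P I L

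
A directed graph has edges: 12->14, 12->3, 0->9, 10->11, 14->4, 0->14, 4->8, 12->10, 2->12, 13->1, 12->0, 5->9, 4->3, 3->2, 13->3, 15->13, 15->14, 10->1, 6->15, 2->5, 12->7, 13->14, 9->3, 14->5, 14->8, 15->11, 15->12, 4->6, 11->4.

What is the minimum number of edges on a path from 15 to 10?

2

Level 0: 15
Level 1: 11, 12, 13, 14
Level 2: 0, 1, 3, 4, 5, 7, 8, 10
Level 3: 2, 6, 9
10 first appears at level 2.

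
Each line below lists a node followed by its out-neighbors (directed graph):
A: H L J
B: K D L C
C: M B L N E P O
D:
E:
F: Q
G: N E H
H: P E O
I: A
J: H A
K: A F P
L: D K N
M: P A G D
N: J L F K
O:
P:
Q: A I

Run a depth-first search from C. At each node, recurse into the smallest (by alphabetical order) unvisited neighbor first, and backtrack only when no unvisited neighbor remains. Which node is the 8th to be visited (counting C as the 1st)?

Visit C
C → B
B → D
B → K
K → A
A → H
H → E
H → O
H → P
A → J
A → L
L → N
N → F
F → Q
Q → I
C → M
M → G

Visit order: C, B, D, K, A, H, E, O, P, J, L, N, F, Q, I, M, G

O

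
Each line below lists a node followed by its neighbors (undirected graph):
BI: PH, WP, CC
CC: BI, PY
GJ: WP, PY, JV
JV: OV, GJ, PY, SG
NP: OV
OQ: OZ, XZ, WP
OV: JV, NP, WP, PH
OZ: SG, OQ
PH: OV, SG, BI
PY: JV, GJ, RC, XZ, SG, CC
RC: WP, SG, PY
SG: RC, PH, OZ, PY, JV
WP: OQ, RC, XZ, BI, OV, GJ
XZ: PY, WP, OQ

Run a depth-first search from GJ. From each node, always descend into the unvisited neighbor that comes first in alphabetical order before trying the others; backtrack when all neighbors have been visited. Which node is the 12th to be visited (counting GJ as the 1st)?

Visit GJ
GJ → JV
JV → OV
OV → NP
OV → PH
PH → BI
BI → CC
CC → PY
PY → RC
RC → SG
SG → OZ
OZ → OQ
OQ → WP
WP → XZ

Visit order: GJ, JV, OV, NP, PH, BI, CC, PY, RC, SG, OZ, OQ, WP, XZ

OQ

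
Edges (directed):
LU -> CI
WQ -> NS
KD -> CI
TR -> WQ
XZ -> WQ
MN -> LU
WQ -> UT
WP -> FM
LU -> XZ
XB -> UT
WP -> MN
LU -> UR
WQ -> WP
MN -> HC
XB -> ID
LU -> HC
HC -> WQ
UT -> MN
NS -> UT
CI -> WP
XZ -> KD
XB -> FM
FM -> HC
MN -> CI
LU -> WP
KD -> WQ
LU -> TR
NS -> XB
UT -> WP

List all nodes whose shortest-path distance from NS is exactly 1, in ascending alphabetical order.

UT, XB

Level 0: NS
Level 1: UT, XB
Level 2: FM, ID, MN, WP
Level 3: CI, HC, LU
Level 4: TR, UR, WQ, XZ
Level 5: KD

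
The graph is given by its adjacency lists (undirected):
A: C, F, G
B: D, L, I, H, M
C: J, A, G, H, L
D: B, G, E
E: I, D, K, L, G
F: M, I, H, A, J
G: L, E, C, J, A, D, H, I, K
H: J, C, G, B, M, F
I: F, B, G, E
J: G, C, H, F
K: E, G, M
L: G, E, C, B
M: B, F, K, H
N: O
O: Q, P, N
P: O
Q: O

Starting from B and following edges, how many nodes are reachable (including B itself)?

13

BFS from B visits: B, D, H, I, L, M, E, G, C, F, J, K, A
Reachable nodes: 13 of 17 total.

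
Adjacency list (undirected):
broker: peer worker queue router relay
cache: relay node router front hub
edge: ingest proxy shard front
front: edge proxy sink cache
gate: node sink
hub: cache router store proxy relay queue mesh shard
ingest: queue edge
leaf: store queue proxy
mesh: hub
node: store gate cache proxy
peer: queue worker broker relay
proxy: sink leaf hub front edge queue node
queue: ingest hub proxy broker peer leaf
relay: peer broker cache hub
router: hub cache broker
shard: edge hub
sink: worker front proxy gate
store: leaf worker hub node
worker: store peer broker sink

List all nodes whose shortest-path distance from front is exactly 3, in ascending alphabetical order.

broker, mesh, peer, store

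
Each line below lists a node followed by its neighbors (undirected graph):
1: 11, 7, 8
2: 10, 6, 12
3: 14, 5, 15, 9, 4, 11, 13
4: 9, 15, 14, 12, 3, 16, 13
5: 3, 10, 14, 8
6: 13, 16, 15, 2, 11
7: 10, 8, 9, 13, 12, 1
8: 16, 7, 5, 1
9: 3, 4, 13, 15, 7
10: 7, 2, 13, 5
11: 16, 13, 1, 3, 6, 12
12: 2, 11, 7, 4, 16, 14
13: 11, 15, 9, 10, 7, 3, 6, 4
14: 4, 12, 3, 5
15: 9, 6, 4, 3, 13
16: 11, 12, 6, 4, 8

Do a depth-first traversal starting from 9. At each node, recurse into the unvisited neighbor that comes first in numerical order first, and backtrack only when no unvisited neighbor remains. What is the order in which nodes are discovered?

Visit 9
9 → 3
3 → 4
4 → 12
12 → 2
2 → 6
6 → 11
11 → 1
1 → 7
7 → 8
8 → 5
5 → 10
10 → 13
13 → 15
5 → 14
8 → 16

9 -> 3 -> 4 -> 12 -> 2 -> 6 -> 11 -> 1 -> 7 -> 8 -> 5 -> 10 -> 13 -> 15 -> 14 -> 16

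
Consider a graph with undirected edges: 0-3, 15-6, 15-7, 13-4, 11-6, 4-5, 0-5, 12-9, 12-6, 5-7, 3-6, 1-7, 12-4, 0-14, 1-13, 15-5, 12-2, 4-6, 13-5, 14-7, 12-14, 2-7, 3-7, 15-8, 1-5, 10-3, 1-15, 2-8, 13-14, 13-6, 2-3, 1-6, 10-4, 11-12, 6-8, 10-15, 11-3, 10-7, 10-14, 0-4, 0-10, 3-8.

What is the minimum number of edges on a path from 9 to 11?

2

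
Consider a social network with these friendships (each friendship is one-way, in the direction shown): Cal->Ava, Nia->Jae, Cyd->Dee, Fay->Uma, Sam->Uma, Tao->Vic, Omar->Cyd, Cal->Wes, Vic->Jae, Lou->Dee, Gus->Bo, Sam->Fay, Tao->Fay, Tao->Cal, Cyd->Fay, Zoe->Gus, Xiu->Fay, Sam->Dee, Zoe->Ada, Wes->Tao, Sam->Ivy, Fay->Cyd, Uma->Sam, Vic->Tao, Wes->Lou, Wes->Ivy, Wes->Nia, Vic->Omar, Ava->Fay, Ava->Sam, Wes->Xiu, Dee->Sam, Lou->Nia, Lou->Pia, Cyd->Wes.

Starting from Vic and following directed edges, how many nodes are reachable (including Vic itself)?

17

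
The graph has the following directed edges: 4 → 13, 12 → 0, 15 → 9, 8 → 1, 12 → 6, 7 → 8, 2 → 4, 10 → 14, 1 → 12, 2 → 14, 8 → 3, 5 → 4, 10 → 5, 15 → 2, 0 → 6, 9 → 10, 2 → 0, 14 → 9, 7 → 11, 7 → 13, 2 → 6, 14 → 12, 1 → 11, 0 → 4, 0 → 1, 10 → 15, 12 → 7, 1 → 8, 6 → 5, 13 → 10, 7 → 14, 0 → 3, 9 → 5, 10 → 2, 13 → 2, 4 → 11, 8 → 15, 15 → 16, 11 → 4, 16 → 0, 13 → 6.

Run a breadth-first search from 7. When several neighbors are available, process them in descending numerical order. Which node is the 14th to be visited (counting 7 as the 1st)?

Visit 7; enqueue 14, 13, 11, 8 → queue [14, 13, 11, 8]
Visit 14; enqueue 12, 9 → queue [13, 11, 8, 12, 9]
Visit 13; enqueue 10, 6, 2 → queue [11, 8, 12, 9, 10, 6, 2]
Visit 11; enqueue 4 → queue [8, 12, 9, 10, 6, 2, 4]
Visit 8; enqueue 15, 3, 1 → queue [12, 9, 10, 6, 2, 4, 15, 3, 1]
Visit 12; enqueue 0 → queue [9, 10, 6, 2, 4, 15, 3, 1, 0]
Visit 9; enqueue 5 → queue [10, 6, 2, 4, 15, 3, 1, 0, 5]
Visit 10 → queue [6, 2, 4, 15, 3, 1, 0, 5]
Visit 6 → queue [2, 4, 15, 3, 1, 0, 5]
Visit 2 → queue [4, 15, 3, 1, 0, 5]
Visit 4 → queue [15, 3, 1, 0, 5]
Visit 15; enqueue 16 → queue [3, 1, 0, 5, 16]
Visit 3 → queue [1, 0, 5, 16]
Visit 1 → queue [0, 5, 16]
Visit 0 → queue [5, 16]
Visit 5 → queue [16]
Visit 16 → queue []

Visit order: 7, 14, 13, 11, 8, 12, 9, 10, 6, 2, 4, 15, 3, 1, 0, 5, 16

1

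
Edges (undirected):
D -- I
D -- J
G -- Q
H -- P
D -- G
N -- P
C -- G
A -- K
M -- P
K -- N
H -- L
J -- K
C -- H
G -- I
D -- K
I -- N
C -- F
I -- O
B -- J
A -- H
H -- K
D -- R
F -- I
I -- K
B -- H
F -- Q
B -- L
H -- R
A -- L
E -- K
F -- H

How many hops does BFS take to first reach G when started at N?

Level 0: N
Level 1: I, K, P
Level 2: A, D, E, F, G, H, J, M, O
Level 3: B, C, L, Q, R
G first appears at level 2.

2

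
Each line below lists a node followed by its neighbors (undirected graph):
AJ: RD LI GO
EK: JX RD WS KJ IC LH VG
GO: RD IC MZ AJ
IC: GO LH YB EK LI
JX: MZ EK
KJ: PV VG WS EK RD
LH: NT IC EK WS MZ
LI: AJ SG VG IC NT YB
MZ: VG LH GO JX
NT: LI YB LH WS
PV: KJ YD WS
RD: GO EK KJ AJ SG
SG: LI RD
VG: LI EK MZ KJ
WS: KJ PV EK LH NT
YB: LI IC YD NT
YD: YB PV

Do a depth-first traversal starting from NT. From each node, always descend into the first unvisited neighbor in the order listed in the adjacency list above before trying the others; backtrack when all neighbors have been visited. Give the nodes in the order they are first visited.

NT -> LI -> AJ -> RD -> GO -> IC -> LH -> EK -> JX -> MZ -> VG -> KJ -> PV -> YD -> YB -> WS -> SG

Visit NT
NT → LI
LI → AJ
AJ → RD
RD → GO
GO → IC
IC → LH
LH → EK
EK → JX
JX → MZ
MZ → VG
VG → KJ
KJ → PV
PV → YD
YD → YB
PV → WS
RD → SG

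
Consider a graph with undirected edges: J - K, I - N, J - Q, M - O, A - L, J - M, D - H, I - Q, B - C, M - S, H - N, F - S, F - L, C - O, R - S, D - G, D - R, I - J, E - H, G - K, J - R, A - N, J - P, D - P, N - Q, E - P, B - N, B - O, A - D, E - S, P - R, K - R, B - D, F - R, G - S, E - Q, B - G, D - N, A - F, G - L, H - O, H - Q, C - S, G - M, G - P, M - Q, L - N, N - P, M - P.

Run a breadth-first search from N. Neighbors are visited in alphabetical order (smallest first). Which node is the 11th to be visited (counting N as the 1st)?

Visit N; enqueue A, B, D, H, I, L, P, Q → queue [A, B, D, H, I, L, P, Q]
Visit A; enqueue F → queue [B, D, H, I, L, P, Q, F]
Visit B; enqueue C, G, O → queue [D, H, I, L, P, Q, F, C, G, O]
Visit D; enqueue R → queue [H, I, L, P, Q, F, C, G, O, R]
Visit H; enqueue E → queue [I, L, P, Q, F, C, G, O, R, E]
Visit I; enqueue J → queue [L, P, Q, F, C, G, O, R, E, J]
Visit L → queue [P, Q, F, C, G, O, R, E, J]
Visit P; enqueue M → queue [Q, F, C, G, O, R, E, J, M]
Visit Q → queue [F, C, G, O, R, E, J, M]
Visit F; enqueue S → queue [C, G, O, R, E, J, M, S]
Visit C → queue [G, O, R, E, J, M, S]
Visit G; enqueue K → queue [O, R, E, J, M, S, K]
Visit O → queue [R, E, J, M, S, K]
Visit R → queue [E, J, M, S, K]
Visit E → queue [J, M, S, K]
Visit J → queue [M, S, K]
Visit M → queue [S, K]
Visit S → queue [K]
Visit K → queue []

Visit order: N, A, B, D, H, I, L, P, Q, F, C, G, O, R, E, J, M, S, K

C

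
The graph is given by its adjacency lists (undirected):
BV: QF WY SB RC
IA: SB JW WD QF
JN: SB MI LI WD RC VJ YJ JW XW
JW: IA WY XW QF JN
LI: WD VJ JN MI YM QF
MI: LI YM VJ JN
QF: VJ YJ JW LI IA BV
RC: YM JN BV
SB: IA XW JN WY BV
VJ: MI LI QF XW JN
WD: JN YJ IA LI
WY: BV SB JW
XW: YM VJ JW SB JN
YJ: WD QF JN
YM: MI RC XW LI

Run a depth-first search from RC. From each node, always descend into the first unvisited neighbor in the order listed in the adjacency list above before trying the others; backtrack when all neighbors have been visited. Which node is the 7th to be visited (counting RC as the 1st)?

Visit RC
RC → YM
YM → MI
MI → LI
LI → WD
WD → JN
JN → SB
SB → IA
IA → JW
JW → WY
WY → BV
BV → QF
QF → VJ
VJ → XW
QF → YJ

Visit order: RC, YM, MI, LI, WD, JN, SB, IA, JW, WY, BV, QF, VJ, XW, YJ

SB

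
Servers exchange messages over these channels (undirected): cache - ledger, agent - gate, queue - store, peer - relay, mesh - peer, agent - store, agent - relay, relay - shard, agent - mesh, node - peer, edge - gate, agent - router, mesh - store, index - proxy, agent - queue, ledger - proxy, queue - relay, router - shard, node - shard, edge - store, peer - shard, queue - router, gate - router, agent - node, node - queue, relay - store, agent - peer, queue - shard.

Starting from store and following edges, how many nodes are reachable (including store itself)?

11

BFS from store visits: store, relay, queue, mesh, edge, agent, shard, peer, router, node, gate
Reachable nodes: 11 of 15 total.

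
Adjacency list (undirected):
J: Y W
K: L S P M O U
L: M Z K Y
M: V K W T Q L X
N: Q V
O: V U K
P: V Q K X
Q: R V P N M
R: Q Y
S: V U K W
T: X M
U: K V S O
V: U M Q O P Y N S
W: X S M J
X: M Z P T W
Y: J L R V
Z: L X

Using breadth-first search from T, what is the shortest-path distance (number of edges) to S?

Level 0: T
Level 1: M, X
Level 2: K, L, P, Q, V, W, Z
Level 3: J, N, O, R, S, U, Y
S first appears at level 3.

3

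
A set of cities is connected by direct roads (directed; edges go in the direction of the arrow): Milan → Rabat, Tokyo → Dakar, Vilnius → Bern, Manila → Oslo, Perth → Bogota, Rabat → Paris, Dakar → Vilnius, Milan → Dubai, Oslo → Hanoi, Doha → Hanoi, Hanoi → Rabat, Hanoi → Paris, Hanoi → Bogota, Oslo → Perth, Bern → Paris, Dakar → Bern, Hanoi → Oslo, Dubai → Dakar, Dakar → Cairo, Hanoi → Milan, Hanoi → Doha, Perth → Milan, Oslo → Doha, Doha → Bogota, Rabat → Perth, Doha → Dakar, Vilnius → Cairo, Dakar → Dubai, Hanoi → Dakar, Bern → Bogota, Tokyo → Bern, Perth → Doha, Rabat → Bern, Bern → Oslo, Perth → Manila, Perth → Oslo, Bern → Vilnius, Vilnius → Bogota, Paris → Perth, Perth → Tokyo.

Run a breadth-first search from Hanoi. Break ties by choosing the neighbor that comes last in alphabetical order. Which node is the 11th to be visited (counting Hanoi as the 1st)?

Dubai

Visit Hanoi; enqueue Rabat, Paris, Oslo, Milan, Doha, Dakar, Bogota → queue [Rabat, Paris, Oslo, Milan, Doha, Dakar, Bogota]
Visit Rabat; enqueue Perth, Bern → queue [Paris, Oslo, Milan, Doha, Dakar, Bogota, Perth, Bern]
Visit Paris → queue [Oslo, Milan, Doha, Dakar, Bogota, Perth, Bern]
Visit Oslo → queue [Milan, Doha, Dakar, Bogota, Perth, Bern]
Visit Milan; enqueue Dubai → queue [Doha, Dakar, Bogota, Perth, Bern, Dubai]
Visit Doha → queue [Dakar, Bogota, Perth, Bern, Dubai]
Visit Dakar; enqueue Vilnius, Cairo → queue [Bogota, Perth, Bern, Dubai, Vilnius, Cairo]
Visit Bogota → queue [Perth, Bern, Dubai, Vilnius, Cairo]
Visit Perth; enqueue Tokyo, Manila → queue [Bern, Dubai, Vilnius, Cairo, Tokyo, Manila]
Visit Bern → queue [Dubai, Vilnius, Cairo, Tokyo, Manila]
Visit Dubai → queue [Vilnius, Cairo, Tokyo, Manila]
Visit Vilnius → queue [Cairo, Tokyo, Manila]
Visit Cairo → queue [Tokyo, Manila]
Visit Tokyo → queue [Manila]
Visit Manila → queue []

Visit order: Hanoi, Rabat, Paris, Oslo, Milan, Doha, Dakar, Bogota, Perth, Bern, Dubai, Vilnius, Cairo, Tokyo, Manila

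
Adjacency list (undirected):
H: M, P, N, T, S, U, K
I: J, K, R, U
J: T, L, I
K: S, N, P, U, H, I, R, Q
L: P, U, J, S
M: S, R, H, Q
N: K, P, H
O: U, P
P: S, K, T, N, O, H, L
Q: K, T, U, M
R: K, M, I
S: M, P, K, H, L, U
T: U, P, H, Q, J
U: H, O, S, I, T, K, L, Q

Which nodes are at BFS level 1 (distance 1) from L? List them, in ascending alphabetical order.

J, P, S, U

Level 0: L
Level 1: J, P, S, U
Level 2: H, I, K, M, N, O, Q, T
Level 3: R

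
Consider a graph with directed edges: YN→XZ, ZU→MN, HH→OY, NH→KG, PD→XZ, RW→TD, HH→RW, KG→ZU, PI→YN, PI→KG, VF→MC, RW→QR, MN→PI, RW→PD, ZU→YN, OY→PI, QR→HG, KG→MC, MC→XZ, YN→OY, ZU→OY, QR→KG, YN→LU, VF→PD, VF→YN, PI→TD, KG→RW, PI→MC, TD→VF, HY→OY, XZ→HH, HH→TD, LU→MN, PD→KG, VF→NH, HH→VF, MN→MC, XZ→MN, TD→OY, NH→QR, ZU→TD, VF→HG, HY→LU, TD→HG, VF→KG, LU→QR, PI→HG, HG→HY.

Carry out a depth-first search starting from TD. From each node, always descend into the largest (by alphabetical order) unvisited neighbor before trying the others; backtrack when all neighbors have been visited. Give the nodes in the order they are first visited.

TD -> VF -> YN -> XZ -> MN -> PI -> MC -> KG -> ZU -> OY -> RW -> QR -> HG -> HY -> LU -> PD -> HH -> NH

Visit TD
TD → VF
VF → YN
YN → XZ
XZ → MN
MN → PI
PI → MC
PI → KG
KG → ZU
ZU → OY
KG → RW
RW → QR
QR → HG
HG → HY
HY → LU
RW → PD
XZ → HH
VF → NH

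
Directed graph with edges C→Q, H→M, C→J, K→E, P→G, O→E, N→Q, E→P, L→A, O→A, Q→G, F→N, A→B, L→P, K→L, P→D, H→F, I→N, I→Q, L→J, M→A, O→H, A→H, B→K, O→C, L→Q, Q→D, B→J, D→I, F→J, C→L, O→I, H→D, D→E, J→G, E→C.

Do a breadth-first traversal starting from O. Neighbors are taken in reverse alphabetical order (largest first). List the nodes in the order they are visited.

Visit O; enqueue I, H, E, C, A → queue [I, H, E, C, A]
Visit I; enqueue Q, N → queue [H, E, C, A, Q, N]
Visit H; enqueue M, F, D → queue [E, C, A, Q, N, M, F, D]
Visit E; enqueue P → queue [C, A, Q, N, M, F, D, P]
Visit C; enqueue L, J → queue [A, Q, N, M, F, D, P, L, J]
Visit A; enqueue B → queue [Q, N, M, F, D, P, L, J, B]
Visit Q; enqueue G → queue [N, M, F, D, P, L, J, B, G]
Visit N → queue [M, F, D, P, L, J, B, G]
Visit M → queue [F, D, P, L, J, B, G]
Visit F → queue [D, P, L, J, B, G]
Visit D → queue [P, L, J, B, G]
Visit P → queue [L, J, B, G]
Visit L → queue [J, B, G]
Visit J → queue [B, G]
Visit B; enqueue K → queue [G, K]
Visit G → queue [K]
Visit K → queue []

O -> I -> H -> E -> C -> A -> Q -> N -> M -> F -> D -> P -> L -> J -> B -> G -> K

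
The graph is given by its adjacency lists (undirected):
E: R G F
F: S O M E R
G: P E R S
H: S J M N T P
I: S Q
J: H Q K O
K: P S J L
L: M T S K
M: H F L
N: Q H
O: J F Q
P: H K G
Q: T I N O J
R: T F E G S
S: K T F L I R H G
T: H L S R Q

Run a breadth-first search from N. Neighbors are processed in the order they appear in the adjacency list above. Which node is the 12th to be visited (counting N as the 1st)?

Visit N; enqueue Q, H → queue [Q, H]
Visit Q; enqueue T, I, O, J → queue [H, T, I, O, J]
Visit H; enqueue S, M, P → queue [T, I, O, J, S, M, P]
Visit T; enqueue L, R → queue [I, O, J, S, M, P, L, R]
Visit I → queue [O, J, S, M, P, L, R]
Visit O; enqueue F → queue [J, S, M, P, L, R, F]
Visit J; enqueue K → queue [S, M, P, L, R, F, K]
Visit S; enqueue G → queue [M, P, L, R, F, K, G]
Visit M → queue [P, L, R, F, K, G]
Visit P → queue [L, R, F, K, G]
Visit L → queue [R, F, K, G]
Visit R; enqueue E → queue [F, K, G, E]
Visit F → queue [K, G, E]
Visit K → queue [G, E]
Visit G → queue [E]
Visit E → queue []

Visit order: N, Q, H, T, I, O, J, S, M, P, L, R, F, K, G, E

R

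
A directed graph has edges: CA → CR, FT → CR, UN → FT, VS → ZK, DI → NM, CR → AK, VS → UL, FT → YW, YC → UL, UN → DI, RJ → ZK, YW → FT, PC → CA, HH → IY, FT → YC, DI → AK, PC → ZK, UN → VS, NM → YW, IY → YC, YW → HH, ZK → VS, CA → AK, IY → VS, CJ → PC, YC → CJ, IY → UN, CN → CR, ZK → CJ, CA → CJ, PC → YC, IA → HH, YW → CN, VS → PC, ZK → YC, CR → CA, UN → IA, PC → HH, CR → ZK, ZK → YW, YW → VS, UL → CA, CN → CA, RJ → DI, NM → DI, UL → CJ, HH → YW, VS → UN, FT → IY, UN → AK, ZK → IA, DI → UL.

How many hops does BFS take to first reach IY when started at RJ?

Level 0: RJ
Level 1: DI, ZK
Level 2: AK, CJ, IA, NM, UL, VS, YC, YW
Level 3: CA, CN, FT, HH, PC, UN
Level 4: CR, IY
IY first appears at level 4.

4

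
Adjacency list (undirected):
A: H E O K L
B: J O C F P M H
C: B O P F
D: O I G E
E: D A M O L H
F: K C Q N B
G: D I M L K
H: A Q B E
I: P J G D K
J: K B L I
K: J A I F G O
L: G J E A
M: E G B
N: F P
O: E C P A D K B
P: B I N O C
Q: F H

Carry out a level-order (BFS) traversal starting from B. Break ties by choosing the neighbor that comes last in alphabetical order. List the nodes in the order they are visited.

Visit B; enqueue P, O, M, J, H, F, C → queue [P, O, M, J, H, F, C]
Visit P; enqueue N, I → queue [O, M, J, H, F, C, N, I]
Visit O; enqueue K, E, D, A → queue [M, J, H, F, C, N, I, K, E, D, A]
Visit M; enqueue G → queue [J, H, F, C, N, I, K, E, D, A, G]
Visit J; enqueue L → queue [H, F, C, N, I, K, E, D, A, G, L]
Visit H; enqueue Q → queue [F, C, N, I, K, E, D, A, G, L, Q]
Visit F → queue [C, N, I, K, E, D, A, G, L, Q]
Visit C → queue [N, I, K, E, D, A, G, L, Q]
Visit N → queue [I, K, E, D, A, G, L, Q]
Visit I → queue [K, E, D, A, G, L, Q]
Visit K → queue [E, D, A, G, L, Q]
Visit E → queue [D, A, G, L, Q]
Visit D → queue [A, G, L, Q]
Visit A → queue [G, L, Q]
Visit G → queue [L, Q]
Visit L → queue [Q]
Visit Q → queue []

B, P, O, M, J, H, F, C, N, I, K, E, D, A, G, L, Q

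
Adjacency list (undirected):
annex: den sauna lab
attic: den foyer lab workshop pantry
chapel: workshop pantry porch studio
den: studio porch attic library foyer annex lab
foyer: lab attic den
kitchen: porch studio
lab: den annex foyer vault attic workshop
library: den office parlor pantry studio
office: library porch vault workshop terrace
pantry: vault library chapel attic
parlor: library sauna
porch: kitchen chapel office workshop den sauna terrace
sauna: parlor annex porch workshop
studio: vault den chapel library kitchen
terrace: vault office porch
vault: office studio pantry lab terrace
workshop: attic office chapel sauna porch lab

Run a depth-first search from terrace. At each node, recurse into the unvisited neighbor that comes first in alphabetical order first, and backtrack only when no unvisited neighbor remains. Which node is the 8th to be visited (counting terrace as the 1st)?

Visit terrace
terrace → office
office → library
library → den
den → annex
annex → lab
lab → attic
attic → foyer
attic → pantry
pantry → chapel
chapel → porch
porch → kitchen
kitchen → studio
studio → vault
porch → sauna
sauna → parlor
sauna → workshop

Visit order: terrace, office, library, den, annex, lab, attic, foyer, pantry, chapel, porch, kitchen, studio, vault, sauna, parlor, workshop

foyer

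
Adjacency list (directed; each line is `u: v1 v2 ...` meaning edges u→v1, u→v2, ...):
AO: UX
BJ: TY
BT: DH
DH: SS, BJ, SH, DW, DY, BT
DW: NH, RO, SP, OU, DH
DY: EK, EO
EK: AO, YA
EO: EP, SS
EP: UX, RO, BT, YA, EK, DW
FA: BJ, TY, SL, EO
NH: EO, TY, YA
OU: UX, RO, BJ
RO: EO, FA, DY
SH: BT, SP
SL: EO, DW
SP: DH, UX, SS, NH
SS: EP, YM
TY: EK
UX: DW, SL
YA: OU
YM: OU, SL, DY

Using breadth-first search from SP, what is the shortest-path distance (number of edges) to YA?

2

Level 0: SP
Level 1: DH, NH, SS, UX
Level 2: BJ, BT, DW, DY, EO, EP, SH, SL, TY, YA, YM
Level 3: EK, OU, RO
Level 4: AO, FA
YA first appears at level 2.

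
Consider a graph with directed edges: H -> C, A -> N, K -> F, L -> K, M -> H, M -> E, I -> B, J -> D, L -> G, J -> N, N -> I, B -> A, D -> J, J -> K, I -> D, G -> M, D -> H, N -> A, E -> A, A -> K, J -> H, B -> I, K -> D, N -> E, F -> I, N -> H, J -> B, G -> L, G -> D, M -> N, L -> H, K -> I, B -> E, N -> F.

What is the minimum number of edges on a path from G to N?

Level 0: G
Level 1: D, L, M
Level 2: E, H, J, K, N
Level 3: A, B, C, F, I
N first appears at level 2.

2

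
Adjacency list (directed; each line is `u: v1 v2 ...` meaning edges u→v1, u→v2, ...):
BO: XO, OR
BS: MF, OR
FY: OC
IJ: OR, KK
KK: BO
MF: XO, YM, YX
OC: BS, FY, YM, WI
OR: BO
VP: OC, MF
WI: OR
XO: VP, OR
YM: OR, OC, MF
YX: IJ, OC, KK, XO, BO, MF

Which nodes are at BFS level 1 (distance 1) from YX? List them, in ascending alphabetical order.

Level 0: YX
Level 1: BO, IJ, KK, MF, OC, XO
Level 2: BS, FY, OR, VP, WI, YM

BO, IJ, KK, MF, OC, XO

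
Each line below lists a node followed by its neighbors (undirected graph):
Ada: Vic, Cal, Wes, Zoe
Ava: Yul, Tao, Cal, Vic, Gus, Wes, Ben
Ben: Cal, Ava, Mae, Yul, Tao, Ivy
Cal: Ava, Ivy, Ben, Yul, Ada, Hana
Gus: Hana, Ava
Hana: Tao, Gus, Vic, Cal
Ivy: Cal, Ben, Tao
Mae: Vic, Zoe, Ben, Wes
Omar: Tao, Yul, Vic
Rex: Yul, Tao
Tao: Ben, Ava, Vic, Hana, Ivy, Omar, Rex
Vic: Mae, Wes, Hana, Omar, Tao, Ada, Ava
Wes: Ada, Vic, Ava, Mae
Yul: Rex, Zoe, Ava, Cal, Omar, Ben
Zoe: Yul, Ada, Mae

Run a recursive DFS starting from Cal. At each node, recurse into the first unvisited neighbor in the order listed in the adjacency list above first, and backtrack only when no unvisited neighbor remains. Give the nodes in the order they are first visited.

Cal, Ava, Yul, Rex, Tao, Ben, Mae, Vic, Wes, Ada, Zoe, Hana, Gus, Omar, Ivy

Visit Cal
Cal → Ava
Ava → Yul
Yul → Rex
Rex → Tao
Tao → Ben
Ben → Mae
Mae → Vic
Vic → Wes
Wes → Ada
Ada → Zoe
Vic → Hana
Hana → Gus
Vic → Omar
Ben → Ivy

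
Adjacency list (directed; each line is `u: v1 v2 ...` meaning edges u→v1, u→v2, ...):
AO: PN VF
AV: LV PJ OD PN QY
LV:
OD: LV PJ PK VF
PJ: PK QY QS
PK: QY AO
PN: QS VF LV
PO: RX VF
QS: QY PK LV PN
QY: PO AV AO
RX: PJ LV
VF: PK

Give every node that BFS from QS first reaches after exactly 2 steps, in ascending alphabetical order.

Level 0: QS
Level 1: LV, PK, PN, QY
Level 2: AO, AV, PO, VF
Level 3: OD, PJ, RX

AO, AV, PO, VF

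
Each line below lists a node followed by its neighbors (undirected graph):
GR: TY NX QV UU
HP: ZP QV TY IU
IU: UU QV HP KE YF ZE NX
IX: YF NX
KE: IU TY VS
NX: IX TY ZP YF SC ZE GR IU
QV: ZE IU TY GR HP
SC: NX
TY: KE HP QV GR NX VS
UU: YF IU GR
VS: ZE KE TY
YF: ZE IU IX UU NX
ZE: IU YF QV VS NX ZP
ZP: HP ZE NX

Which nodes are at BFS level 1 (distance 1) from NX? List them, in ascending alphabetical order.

Level 0: NX
Level 1: GR, IU, IX, SC, TY, YF, ZE, ZP
Level 2: HP, KE, QV, UU, VS

GR, IU, IX, SC, TY, YF, ZE, ZP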